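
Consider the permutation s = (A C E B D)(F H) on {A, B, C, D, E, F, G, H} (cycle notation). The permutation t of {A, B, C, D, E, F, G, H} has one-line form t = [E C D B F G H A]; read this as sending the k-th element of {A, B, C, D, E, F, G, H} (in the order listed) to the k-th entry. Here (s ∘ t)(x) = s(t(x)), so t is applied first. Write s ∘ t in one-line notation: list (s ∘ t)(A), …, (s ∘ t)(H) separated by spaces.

Chase each element through t then s: A → E → B; B → C → E; C → D → A; D → B → D; E → F → H; F → G → G; G → H → F; H → A → C.
Collecting the images, s ∘ t = [B E A D H G F C].

B E A D H G F C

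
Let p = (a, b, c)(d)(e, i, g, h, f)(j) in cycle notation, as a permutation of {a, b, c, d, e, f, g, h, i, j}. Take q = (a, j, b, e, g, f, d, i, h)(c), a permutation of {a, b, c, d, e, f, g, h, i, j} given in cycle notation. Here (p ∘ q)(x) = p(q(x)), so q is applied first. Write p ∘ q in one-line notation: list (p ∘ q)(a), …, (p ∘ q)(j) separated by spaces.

(p ∘ q)(x) = p(q(x)). Computing each image: p(q(a)) = p(j) = j, p(q(b)) = p(e) = i, p(q(c)) = p(c) = a, p(q(d)) = p(i) = g, p(q(e)) = p(g) = h, p(q(f)) = p(d) = d, p(q(g)) = p(f) = e, p(q(h)) = p(a) = b, p(q(i)) = p(h) = f, p(q(j)) = p(b) = c.
Hence p ∘ q = [j i a g h d e b f c].

j i a g h d e b f c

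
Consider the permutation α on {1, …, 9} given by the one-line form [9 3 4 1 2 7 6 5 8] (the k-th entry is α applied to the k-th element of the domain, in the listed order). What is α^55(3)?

2

Tracing 3 → 4 → … returns to 3 after 7 steps, so 3 lies in a 7-cycle (1 9 8 5 2 3 4).
Powers repeat with period 7 on this cycle, and 55 mod 7 = 6, so α^55(3) = α^6(3).
Advancing 6 steps from 3: 3 → 4 → 1 → 9 → 8 → 5 → 2.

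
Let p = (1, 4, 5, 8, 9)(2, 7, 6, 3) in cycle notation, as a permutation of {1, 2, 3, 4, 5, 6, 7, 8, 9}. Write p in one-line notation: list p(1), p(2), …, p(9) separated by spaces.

Each element maps to the next entry in its cycle (wrapping to the front): 1→4, 2→7, 3→2, 4→5, 5→8, 6→3, 7→6, 8→9, 9→1.
So the one-line form is 4 7 2 5 8 3 6 9 1.

4 7 2 5 8 3 6 9 1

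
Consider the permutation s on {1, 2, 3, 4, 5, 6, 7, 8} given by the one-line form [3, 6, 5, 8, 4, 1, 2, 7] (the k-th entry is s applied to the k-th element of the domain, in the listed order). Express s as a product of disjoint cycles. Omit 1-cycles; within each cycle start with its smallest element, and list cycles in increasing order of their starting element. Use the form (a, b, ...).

(1, 3, 5, 4, 8, 7, 2, 6)

Iterating s from 1 gives 1 → 3 → 5 → 4 → 8 → 7 → 2 → 6 → 1; that is the 8-cycle (1, 3, 5, 4, 8, 7, 2, 6).
Continuing from each remaining unvisited element yields (1, 3, 5, 4, 8, 7, 2, 6).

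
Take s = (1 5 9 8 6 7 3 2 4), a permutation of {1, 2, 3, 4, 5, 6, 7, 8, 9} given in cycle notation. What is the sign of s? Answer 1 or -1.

The cycle lengths are 9.
A cycle of length ℓ contributes ℓ−1 transpositions, so s is a product of 8 transpositions — even.

1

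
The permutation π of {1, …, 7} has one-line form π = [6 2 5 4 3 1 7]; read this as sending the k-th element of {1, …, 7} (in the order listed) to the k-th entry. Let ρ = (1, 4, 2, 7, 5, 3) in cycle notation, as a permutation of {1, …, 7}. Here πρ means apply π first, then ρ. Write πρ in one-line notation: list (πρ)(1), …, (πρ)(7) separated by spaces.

6 7 3 2 1 4 5

(πρ)(x) = ρ(π(x)). Computing each image: ρ(π(1)) = ρ(6) = 6, ρ(π(2)) = ρ(2) = 7, ρ(π(3)) = ρ(5) = 3, ρ(π(4)) = ρ(4) = 2, ρ(π(5)) = ρ(3) = 1, ρ(π(6)) = ρ(1) = 4, ρ(π(7)) = ρ(7) = 5.
Hence πρ = [6 7 3 2 1 4 5].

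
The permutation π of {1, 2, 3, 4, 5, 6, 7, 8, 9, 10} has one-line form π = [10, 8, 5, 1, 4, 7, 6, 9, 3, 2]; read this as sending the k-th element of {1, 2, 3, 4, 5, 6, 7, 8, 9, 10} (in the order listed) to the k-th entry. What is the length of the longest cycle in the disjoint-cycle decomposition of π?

Decomposing into disjoint cycles gives (1 10 2 8 9 3 5 4)(6 7); the longest has length 8.

8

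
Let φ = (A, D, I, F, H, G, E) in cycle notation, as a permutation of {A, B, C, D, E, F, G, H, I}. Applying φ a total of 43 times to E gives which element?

E lies in the 7-cycle (A, D, I, F, H, G, E).
On a 7-cycle, φ^7 is the identity, so φ^43 = φ^1 there (43 ≡ 1 mod 7).
Advancing 1 step from E: E → A.

A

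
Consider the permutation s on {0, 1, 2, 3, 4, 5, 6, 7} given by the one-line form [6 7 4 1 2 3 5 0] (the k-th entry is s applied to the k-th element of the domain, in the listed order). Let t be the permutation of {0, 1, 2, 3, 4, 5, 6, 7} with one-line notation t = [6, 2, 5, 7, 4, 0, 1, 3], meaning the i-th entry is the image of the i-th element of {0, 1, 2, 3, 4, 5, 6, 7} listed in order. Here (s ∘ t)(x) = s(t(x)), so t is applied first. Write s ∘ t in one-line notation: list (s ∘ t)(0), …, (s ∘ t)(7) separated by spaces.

5 4 3 0 2 6 7 1

Chase each element through t then s: 0 → 6 → 5; 1 → 2 → 4; 2 → 5 → 3; 3 → 7 → 0; 4 → 4 → 2; 5 → 0 → 6; 6 → 1 → 7; 7 → 3 → 1.
Collecting the images, s ∘ t = [5 4 3 0 2 6 7 1].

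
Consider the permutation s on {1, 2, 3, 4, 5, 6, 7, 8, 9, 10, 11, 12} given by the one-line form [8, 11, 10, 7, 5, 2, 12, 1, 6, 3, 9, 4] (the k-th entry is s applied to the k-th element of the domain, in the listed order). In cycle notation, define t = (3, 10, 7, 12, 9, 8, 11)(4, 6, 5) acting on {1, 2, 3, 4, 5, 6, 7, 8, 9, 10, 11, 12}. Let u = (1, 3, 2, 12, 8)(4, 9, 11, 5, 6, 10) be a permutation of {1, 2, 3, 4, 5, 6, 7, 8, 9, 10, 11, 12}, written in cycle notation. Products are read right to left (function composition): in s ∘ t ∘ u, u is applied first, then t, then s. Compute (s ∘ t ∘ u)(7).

4

(s ∘ t ∘ u)(7) = s(t(u(7))). u(7) = 7, then t(7) = 12, then s(12) = 4, so the result is 4.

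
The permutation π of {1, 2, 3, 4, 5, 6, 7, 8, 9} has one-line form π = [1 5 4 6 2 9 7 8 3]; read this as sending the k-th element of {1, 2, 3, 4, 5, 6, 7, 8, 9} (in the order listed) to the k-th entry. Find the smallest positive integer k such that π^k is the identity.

The disjoint-cycle form of π has cycle lengths 4, 2, 1, 1, 1.
The order is lcm(4, 2) = 4.

4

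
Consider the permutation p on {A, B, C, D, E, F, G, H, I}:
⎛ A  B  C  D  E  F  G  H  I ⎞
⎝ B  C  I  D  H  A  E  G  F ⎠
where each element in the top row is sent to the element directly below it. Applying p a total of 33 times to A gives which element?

Tracing A → B → … returns to A after 5 steps, so A lies in a 5-cycle (A, B, C, I, F).
Powers repeat with period 5 on this cycle, and 33 mod 5 = 3, so p^33(A) = p^3(A).
Advancing 3 steps from A: A → B → C → I.

I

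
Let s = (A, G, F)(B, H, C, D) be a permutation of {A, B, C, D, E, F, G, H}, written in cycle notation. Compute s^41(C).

D

C lies in the 4-cycle (B, H, C, D).
Powers repeat with period 4 on this cycle, and 41 mod 4 = 1, so s^41(C) = s^1(C).
Stepping 1 place around the cycle: C → D.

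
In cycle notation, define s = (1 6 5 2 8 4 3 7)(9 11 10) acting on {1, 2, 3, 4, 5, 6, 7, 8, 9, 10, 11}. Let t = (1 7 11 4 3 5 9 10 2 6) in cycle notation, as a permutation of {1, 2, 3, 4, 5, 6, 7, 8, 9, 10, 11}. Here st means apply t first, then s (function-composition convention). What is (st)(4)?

t(4) = 3, then s(3) = 7; composing gives (st)(4) = 7.

7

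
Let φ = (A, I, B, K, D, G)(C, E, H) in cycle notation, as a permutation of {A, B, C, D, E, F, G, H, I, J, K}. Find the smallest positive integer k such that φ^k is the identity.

6

The disjoint cycles have lengths 6, 3, 1, 1.
The order of φ is the least common multiple of its cycle lengths: lcm(6, 3) = 6.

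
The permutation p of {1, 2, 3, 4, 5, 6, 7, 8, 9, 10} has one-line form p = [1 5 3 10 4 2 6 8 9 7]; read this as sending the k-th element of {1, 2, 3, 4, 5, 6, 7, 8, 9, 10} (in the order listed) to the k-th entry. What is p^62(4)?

7

Tracing 4 → 10 → … returns to 4 after 6 steps, so 4 lies in a 6-cycle (2, 5, 4, 10, 7, 6).
Powers repeat with period 6 on this cycle, and 62 mod 6 = 2, so p^62(4) = p^2(4).
Advancing 2 steps from 4: 4 → 10 → 7.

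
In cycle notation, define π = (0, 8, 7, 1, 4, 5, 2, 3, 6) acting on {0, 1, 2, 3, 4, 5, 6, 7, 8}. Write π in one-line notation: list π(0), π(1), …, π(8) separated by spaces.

Each element maps to the next entry in its cycle (wrapping to the front): 0↦8, 1↦4, 2↦3, 3↦6, 4↦5, 5↦2, 6↦0, 7↦1, 8↦7.
So the one-line form is 8 4 3 6 5 2 0 1 7.

8 4 3 6 5 2 0 1 7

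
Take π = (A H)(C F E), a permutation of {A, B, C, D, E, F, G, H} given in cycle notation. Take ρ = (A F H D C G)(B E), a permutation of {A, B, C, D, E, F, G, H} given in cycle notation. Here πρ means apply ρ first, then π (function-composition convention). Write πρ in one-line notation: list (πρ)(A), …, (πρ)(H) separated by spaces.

Chase each element through ρ then π: A → F → E; B → E → C; C → G → G; D → C → F; E → B → B; F → H → A; G → A → H; H → D → D.
Collecting the images, πρ = [E C G F B A H D].

E C G F B A H D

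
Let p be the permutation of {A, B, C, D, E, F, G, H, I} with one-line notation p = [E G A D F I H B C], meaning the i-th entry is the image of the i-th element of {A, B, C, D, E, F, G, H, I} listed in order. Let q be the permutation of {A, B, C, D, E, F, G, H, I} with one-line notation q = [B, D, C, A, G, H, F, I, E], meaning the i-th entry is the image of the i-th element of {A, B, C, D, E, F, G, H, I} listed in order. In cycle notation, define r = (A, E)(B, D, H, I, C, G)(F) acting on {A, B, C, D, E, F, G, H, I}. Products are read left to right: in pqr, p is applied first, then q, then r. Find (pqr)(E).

I

Chase E: p(E) = F; q(F) = H; r(H) = I. Hence (pqr)(E) = I.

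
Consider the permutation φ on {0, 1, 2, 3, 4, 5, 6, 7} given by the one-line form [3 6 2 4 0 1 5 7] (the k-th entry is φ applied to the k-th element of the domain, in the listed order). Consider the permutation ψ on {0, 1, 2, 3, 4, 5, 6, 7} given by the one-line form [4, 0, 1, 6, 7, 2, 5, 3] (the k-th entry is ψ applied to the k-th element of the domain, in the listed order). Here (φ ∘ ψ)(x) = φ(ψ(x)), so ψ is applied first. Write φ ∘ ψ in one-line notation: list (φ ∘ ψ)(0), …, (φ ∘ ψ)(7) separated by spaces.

0 3 6 5 7 2 1 4

For each element, apply ψ then φ: 0 → 4 → 0; 1 → 0 → 3; 2 → 1 → 6; 3 → 6 → 5; 4 → 7 → 7; 5 → 2 → 2; 6 → 5 → 1; 7 → 3 → 4.
So φ ∘ ψ in one-line form is 0 3 6 5 7 2 1 4.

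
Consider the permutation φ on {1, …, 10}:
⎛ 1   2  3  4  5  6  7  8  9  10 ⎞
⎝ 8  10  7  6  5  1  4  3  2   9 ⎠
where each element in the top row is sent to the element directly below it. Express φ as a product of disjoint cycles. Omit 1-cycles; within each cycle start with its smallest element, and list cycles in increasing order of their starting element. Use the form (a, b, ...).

Iterating φ from 1 gives 1 → 8 → 3 → 7 → 4 → 6 → 1; that is the 6-cycle (1, 8, 3, 7, 4, 6).
Continuing from each remaining unvisited element yields (1, 8, 3, 7, 4, 6)(2, 10, 9).

(1, 8, 3, 7, 4, 6)(2, 10, 9)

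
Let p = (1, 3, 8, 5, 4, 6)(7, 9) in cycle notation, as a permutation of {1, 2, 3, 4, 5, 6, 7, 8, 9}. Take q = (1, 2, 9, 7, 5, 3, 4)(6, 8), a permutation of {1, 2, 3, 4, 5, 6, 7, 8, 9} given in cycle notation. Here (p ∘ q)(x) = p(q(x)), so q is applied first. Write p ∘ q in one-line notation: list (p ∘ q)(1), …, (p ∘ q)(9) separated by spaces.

For each element, apply q then p: 1 → 2 → 2; 2 → 9 → 7; 3 → 4 → 6; 4 → 1 → 3; 5 → 3 → 8; 6 → 8 → 5; 7 → 5 → 4; 8 → 6 → 1; 9 → 7 → 9.
Collecting the images, p ∘ q = [2 7 6 3 8 5 4 1 9].

2 7 6 3 8 5 4 1 9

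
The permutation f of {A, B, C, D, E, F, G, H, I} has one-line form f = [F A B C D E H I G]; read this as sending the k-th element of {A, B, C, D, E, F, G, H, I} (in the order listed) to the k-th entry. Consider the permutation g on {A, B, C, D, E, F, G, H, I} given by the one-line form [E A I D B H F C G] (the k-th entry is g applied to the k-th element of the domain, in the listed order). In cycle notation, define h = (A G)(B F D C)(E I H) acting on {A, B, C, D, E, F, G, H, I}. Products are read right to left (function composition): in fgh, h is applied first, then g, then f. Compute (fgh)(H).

A

(fgh)(H) = f(g(h(H))). h(H) = E, then g(E) = B, then f(B) = A, so the result is A.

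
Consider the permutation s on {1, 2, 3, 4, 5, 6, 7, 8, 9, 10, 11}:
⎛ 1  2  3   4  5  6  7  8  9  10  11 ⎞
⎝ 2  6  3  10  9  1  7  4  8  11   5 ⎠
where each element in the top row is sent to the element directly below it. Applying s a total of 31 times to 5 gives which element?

Tracing 5 → 9 → … returns to 5 after 6 steps, so 5 lies in a 6-cycle (4, 10, 11, 5, 9, 8).
Since the cycle has length 6, s^31 acts on it the same as s^1 (31 mod 6 = 1).
Stepping 1 place around the cycle: 5 → 9.

9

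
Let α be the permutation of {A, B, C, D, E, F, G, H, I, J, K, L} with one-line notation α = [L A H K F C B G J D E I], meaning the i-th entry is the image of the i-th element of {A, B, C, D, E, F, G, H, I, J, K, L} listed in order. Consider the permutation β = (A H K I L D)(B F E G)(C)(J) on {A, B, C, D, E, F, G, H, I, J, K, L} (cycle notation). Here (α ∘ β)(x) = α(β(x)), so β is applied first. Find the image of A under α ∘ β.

G

(α ∘ β)(A) = α(β(A)). β(A) = H, then α(H) = G. So (α ∘ β)(A) = G.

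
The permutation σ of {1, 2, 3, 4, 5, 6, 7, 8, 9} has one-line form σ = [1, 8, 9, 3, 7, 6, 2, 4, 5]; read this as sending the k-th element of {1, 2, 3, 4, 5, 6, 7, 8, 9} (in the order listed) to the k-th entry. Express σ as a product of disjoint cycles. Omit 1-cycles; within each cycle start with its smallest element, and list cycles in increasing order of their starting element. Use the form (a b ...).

From 2: 2 → 8 → 4 → 3 → 9 → 5 → 7 → 2, closing the cycle (2 8 4 3 9 5 7).
Repeating from the next unused element and collecting all non-trivial cycles gives (2 8 4 3 9 5 7).

(2 8 4 3 9 5 7)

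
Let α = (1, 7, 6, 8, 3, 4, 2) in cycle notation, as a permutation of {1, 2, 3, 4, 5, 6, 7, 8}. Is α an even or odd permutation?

The cycle lengths are 7, 1.
A cycle of length ℓ contributes ℓ−1 transpositions, so α is a product of 6 transpositions — even.

even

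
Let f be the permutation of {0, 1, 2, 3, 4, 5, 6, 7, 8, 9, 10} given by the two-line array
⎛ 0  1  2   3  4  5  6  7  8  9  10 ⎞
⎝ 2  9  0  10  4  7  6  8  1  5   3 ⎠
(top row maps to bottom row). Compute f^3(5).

1

Tracing 5 → 7 → … returns to 5 after 5 steps, so 5 lies in a 5-cycle (1, 9, 5, 7, 8).
Stepping 3 places around the cycle: 5 → 7 → 8 → 1.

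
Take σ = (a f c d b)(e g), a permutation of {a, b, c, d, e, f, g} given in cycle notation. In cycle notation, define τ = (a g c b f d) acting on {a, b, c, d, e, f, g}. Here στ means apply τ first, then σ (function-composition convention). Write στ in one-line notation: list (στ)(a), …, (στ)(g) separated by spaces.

e c a f g b d

Chase each element through τ then σ: a → g → e; b → f → c; c → b → a; d → a → f; e → e → g; f → d → b; g → c → d.
Collecting the images, στ = [e c a f g b d].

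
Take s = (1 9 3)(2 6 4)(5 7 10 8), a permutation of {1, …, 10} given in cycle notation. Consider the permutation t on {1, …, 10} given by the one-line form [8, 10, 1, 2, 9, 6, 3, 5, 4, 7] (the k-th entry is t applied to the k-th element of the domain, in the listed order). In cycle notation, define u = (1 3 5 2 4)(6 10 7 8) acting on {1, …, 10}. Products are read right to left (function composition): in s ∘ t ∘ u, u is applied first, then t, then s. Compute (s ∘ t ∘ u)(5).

8

Chase 5: u(5) = 2; t(2) = 10; s(10) = 8. Hence (s ∘ t ∘ u)(5) = 8.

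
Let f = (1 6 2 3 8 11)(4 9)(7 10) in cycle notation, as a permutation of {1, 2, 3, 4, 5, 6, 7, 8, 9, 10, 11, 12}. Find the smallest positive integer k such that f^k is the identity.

6

The cycle type of f is (6, 2, 2, 1, 1).
Since disjoint cycles commute, ord(f) = lcm(6, 2, 2) = 6.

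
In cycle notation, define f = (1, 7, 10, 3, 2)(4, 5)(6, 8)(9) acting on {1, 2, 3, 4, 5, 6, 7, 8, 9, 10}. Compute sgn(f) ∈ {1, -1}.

The cycle lengths are 5, 2, 2, 1.
A cycle of length ℓ contributes ℓ−1 transpositions, so f is a product of 4 + 1 + 1 = 6 transpositions — even.

1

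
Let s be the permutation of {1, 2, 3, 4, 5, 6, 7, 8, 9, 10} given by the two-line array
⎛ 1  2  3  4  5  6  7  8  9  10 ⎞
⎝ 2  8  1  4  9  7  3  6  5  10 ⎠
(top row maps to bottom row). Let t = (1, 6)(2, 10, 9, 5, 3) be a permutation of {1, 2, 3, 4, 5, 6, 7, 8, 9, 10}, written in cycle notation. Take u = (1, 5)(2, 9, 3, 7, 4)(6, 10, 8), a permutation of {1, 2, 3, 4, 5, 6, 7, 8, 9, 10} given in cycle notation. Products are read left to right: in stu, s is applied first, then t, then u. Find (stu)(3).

10

Apply the permutations in order: s(3) = 1, then t(1) = 6, then u(6) = 10. So (stu)(3) = 10.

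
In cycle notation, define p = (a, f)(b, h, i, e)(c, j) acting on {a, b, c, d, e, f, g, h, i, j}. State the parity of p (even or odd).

The cycle lengths are 4, 2, 2, 1, 1.
A cycle of length ℓ contributes ℓ−1 transpositions, so p is a product of 3 + 1 + 1 = 5 transpositions — odd.

odd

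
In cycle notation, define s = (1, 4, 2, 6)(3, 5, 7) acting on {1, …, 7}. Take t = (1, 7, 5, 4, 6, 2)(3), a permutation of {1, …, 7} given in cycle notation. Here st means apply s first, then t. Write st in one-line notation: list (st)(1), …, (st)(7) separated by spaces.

6 2 4 1 5 7 3

For each element, apply s then t: 1 → 4 → 6; 2 → 6 → 2; 3 → 5 → 4; 4 → 2 → 1; 5 → 7 → 5; 6 → 1 → 7; 7 → 3 → 3.
So st in one-line form is 6 2 4 1 5 7 3.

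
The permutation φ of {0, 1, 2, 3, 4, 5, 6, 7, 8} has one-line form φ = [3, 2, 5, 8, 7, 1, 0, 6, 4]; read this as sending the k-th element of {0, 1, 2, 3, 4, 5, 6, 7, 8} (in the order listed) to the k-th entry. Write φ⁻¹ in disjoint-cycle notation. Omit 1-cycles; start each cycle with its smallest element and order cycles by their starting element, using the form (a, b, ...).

(0, 6, 7, 4, 8, 3)(1, 5, 2)

First write φ in disjoint cycles: (0, 3, 8, 4, 7, 6)(1, 2, 5).
Reversing each cycle (and rotating so the smallest element leads) gives φ⁻¹ = (0, 6, 7, 4, 8, 3)(1, 5, 2).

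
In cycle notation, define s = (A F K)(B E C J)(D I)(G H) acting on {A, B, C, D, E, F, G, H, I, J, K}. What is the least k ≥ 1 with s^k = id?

The cycle type of s is (4, 3, 2, 2).
The order of s is the least common multiple of its cycle lengths: lcm(4, 3, 2, 2) = 12.

12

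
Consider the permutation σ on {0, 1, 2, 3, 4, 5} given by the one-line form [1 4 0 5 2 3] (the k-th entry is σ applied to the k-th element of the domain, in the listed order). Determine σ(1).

1 is element number 2 of the domain, and entry number 2 of the one-line form is 4, so σ(1) = 4.

4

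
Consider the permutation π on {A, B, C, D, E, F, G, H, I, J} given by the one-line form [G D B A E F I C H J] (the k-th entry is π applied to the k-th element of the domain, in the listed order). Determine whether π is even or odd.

In disjoint-cycle form the cycle lengths are 7, 1, 1, 1.
A cycle of length ℓ contributes ℓ−1 transpositions, so π is a product of 6 transpositions — even.

even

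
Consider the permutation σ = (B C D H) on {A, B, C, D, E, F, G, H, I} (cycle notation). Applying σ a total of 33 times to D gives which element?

H

D lies in the 4-cycle (B C D H).
Powers repeat with period 4 on this cycle, and 33 mod 4 = 1, so σ^33(D) = σ^1(D).
Stepping 1 place around the cycle: D → H.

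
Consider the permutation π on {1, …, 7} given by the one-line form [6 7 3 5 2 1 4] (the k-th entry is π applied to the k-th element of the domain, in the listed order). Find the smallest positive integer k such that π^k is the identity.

The disjoint-cycle form of π has cycle lengths 4, 2, 1.
The order is lcm(4, 2) = 4.

4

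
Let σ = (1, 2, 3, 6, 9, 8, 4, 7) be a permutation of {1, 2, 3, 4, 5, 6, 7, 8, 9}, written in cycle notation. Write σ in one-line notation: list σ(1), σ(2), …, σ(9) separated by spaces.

Image by image: 1→2, 2→3, 3→6, 4→7, 5→5, 6→9, 7→1, 8→4, 9→8.
Listing these in domain order gives 2 3 6 7 5 9 1 4 8.

2 3 6 7 5 9 1 4 8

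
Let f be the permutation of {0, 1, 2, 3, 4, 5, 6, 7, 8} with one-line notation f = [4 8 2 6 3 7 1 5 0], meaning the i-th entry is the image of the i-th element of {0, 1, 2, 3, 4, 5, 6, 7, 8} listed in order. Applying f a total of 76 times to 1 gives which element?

3

Tracing 1 → 8 → … returns to 1 after 6 steps, so 1 lies in a 6-cycle (0, 4, 3, 6, 1, 8).
Since the cycle has length 6, f^76 acts on it the same as f^4 (76 mod 6 = 4).
Advancing 4 steps from 1: 1 → 8 → 0 → 4 → 3.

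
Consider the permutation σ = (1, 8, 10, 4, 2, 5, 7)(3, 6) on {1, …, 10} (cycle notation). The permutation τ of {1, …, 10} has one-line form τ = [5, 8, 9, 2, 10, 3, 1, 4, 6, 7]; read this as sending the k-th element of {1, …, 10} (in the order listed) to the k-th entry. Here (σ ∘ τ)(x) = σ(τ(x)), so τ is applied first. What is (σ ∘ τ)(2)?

First apply τ: τ(2) = 8, then σ(8) = 10. Thus (σ ∘ τ)(2) = 10.

10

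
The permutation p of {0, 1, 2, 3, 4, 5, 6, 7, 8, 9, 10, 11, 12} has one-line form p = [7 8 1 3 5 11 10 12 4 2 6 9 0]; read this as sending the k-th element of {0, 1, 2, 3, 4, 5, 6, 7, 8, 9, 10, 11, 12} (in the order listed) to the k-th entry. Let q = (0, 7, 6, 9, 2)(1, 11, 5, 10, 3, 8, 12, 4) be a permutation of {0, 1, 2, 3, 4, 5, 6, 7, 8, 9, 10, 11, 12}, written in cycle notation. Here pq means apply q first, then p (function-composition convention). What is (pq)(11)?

First apply q: q(11) = 5, then p(5) = 11. Thus (pq)(11) = 11.

11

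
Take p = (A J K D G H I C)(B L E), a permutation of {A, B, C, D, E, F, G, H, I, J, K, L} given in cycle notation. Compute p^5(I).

D

I lies in the 8-cycle (A J K D G H I C).
Advancing 5 steps from I: I → C → A → J → K → D.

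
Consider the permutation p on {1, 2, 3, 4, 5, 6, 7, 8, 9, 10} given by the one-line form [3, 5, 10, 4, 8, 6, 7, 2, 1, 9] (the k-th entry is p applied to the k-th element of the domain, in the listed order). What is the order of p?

Decomposing into disjoint cycles gives cycle lengths 4, 3, 1, 1, 1.
The order is lcm(4, 3) = 12.

12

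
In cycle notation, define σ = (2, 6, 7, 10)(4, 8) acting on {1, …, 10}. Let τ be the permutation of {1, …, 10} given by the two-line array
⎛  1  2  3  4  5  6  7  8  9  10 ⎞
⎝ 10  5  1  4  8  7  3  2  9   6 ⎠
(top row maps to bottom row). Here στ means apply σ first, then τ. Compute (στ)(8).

First apply σ: σ(8) = 4, then τ(4) = 4. Thus (στ)(8) = 4.

4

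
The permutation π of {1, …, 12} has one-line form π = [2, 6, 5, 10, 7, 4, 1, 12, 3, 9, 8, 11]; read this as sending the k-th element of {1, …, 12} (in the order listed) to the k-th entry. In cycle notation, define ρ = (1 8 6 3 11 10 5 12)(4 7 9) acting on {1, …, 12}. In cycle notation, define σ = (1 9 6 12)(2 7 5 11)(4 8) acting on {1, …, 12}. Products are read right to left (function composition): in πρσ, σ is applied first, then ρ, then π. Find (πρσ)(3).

8

Apply the permutations in order: σ(3) = 3, then ρ(3) = 11, then π(11) = 8. So (πρσ)(3) = 8.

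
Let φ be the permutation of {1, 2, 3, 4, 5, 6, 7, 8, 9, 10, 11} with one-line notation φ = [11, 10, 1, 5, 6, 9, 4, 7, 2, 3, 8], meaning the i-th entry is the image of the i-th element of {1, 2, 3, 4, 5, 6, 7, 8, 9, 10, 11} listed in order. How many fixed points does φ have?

0

No element satisfies φ(x) = x, so there are 0 fixed points.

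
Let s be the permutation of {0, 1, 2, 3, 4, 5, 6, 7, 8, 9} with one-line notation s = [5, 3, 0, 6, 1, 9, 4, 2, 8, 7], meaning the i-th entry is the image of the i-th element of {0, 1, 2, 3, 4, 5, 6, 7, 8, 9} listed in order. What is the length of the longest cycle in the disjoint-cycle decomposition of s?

5

Decomposing into disjoint cycles gives (0 5 9 7 2)(1 3 6 4); the longest has length 5.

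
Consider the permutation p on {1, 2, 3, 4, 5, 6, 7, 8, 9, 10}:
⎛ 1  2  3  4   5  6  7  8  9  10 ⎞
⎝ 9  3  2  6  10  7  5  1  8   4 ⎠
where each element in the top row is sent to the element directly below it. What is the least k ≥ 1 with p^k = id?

The disjoint-cycle form of p has cycle lengths 5, 3, 2.
The order is lcm(5, 3, 2) = 30.

30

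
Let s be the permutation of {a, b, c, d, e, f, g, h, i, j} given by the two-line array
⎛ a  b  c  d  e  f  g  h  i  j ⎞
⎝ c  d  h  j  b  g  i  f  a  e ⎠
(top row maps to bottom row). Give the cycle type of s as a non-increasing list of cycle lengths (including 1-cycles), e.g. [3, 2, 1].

[6, 4]

The disjoint cycles are (a c h f g i)(b d j e), with lengths 6, 4 in non-increasing order.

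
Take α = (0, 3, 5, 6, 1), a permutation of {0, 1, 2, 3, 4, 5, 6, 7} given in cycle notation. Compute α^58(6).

3

6 lies in the 5-cycle (0, 3, 5, 6, 1).
On a 5-cycle, α^5 is the identity, so α^58 = α^3 there (58 ≡ 3 mod 5).
Advancing 3 steps from 6: 6 → 1 → 0 → 3.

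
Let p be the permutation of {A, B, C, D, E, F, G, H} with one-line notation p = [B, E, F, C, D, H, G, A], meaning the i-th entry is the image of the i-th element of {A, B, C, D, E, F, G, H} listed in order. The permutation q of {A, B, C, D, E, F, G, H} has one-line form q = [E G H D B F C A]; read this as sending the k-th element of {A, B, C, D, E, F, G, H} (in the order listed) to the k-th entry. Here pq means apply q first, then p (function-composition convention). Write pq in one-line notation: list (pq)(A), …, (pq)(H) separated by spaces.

(pq)(x) = p(q(x)). Computing each image: p(q(A)) = p(E) = D, p(q(B)) = p(G) = G, p(q(C)) = p(H) = A, p(q(D)) = p(D) = C, p(q(E)) = p(B) = E, p(q(F)) = p(F) = H, p(q(G)) = p(C) = F, p(q(H)) = p(A) = B.
Hence pq = [D G A C E H F B].

D G A C E H F B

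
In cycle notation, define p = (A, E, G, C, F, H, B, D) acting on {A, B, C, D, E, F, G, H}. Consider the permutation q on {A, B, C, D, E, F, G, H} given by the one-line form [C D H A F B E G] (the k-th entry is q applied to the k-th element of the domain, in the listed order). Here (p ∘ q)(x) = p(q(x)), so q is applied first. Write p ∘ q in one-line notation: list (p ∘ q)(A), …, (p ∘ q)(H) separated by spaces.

F A B E H D G C

(p ∘ q)(x) = p(q(x)). Computing each image: p(q(A)) = p(C) = F, p(q(B)) = p(D) = A, p(q(C)) = p(H) = B, p(q(D)) = p(A) = E, p(q(E)) = p(F) = H, p(q(F)) = p(B) = D, p(q(G)) = p(E) = G, p(q(H)) = p(G) = C.
Hence p ∘ q = [F A B E H D G C].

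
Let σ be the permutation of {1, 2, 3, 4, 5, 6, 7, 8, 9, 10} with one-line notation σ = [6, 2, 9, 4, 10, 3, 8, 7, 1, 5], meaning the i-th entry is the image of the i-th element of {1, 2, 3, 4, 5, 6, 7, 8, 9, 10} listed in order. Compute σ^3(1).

9

Tracing 1 → 6 → … returns to 1 after 4 steps, so 1 lies in a 4-cycle (1, 6, 3, 9).
Stepping 3 places around the cycle: 1 → 6 → 3 → 9.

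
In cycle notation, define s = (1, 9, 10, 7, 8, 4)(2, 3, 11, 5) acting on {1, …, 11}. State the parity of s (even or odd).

The cycle lengths are 6, 4, 1.
A cycle of length ℓ contributes ℓ−1 transpositions, so s is a product of 5 + 3 = 8 transpositions — even.

even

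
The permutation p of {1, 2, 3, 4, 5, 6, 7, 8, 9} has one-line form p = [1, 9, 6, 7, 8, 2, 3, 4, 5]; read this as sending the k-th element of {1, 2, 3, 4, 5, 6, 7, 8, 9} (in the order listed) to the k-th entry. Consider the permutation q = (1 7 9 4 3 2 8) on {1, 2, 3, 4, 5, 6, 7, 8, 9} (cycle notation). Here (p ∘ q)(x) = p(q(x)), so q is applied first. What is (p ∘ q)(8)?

(p ∘ q)(8) = p(q(8)). q(8) = 1, then p(1) = 1. So (p ∘ q)(8) = 1.

1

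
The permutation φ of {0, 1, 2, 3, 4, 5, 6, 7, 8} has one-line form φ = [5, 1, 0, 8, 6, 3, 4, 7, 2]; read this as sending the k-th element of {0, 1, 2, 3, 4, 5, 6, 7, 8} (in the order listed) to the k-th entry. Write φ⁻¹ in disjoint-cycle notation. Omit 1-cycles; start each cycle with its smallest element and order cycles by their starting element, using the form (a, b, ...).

The cycle decomposition of φ is (0, 5, 3, 8, 2)(4, 6).
Reversing each cycle (and rotating so the smallest element leads) gives φ⁻¹ = (0, 2, 8, 3, 5)(4, 6).

(0, 2, 8, 3, 5)(4, 6)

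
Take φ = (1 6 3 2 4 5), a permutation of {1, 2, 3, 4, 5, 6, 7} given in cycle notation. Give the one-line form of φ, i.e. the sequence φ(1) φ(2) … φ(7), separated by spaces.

Each element maps to the next entry in its cycle (wrapping to the front): 1→6, 2→4, 3→2, 4→5, 5→1, 6→3, 7→7.
Listing these in domain order gives 6 4 2 5 1 3 7.

6 4 2 5 1 3 7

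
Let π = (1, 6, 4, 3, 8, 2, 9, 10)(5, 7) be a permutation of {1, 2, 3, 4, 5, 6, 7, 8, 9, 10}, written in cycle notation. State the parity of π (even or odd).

The cycle lengths are 8, 2.
A cycle of length ℓ contributes ℓ−1 transpositions, so π is a product of 7 + 1 = 8 transpositions — even.

even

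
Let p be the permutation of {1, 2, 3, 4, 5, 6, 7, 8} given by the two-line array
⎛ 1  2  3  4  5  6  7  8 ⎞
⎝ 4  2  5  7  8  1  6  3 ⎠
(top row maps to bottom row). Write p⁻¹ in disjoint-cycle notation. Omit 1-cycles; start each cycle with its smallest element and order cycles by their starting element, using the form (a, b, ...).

First write p in disjoint cycles: (1, 4, 7, 6)(3, 5, 8).
Reversing each cycle (and rotating so the smallest element leads) gives p⁻¹ = (1, 6, 7, 4)(3, 8, 5).

(1, 6, 7, 4)(3, 8, 5)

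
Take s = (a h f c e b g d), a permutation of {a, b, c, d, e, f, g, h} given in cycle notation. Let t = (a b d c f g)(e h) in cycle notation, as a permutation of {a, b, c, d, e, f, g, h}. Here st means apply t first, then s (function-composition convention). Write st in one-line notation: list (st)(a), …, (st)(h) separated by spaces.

g a c e f d h b

For each element, apply t then s: a → b → g; b → d → a; c → f → c; d → c → e; e → h → f; f → g → d; g → a → h; h → e → b.
So st in one-line form is g a c e f d h b.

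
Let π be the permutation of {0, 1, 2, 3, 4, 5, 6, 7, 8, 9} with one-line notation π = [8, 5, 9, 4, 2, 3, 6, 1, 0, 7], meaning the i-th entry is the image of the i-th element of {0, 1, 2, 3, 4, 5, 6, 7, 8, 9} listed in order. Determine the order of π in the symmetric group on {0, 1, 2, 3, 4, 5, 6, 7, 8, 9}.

14

Decomposing into disjoint cycles gives cycle lengths 7, 2, 1.
Since disjoint cycles commute, ord(π) = lcm(7, 2) = 14.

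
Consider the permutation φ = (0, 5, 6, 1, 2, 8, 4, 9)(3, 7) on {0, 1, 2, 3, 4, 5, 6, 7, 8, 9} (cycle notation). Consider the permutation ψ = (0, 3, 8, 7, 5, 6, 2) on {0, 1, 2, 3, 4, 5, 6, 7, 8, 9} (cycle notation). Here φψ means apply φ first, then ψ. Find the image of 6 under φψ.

(φψ)(6) = ψ(φ(6)). φ(6) = 1, then ψ(1) = 1. So (φψ)(6) = 1.

1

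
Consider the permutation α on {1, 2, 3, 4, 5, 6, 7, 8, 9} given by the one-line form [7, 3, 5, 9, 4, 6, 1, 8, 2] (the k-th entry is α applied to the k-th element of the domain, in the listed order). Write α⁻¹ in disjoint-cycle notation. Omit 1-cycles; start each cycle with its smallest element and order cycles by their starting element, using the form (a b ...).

The cycle decomposition of α is (1 7)(2 3 5 4 9).
Reversing each cycle (and rotating so the smallest element leads) gives α⁻¹ = (1 7)(2 9 4 5 3).

(1 7)(2 9 4 5 3)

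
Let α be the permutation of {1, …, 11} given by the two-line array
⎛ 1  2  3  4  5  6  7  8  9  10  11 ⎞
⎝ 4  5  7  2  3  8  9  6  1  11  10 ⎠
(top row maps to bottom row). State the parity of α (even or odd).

even

In disjoint-cycle form the cycle lengths are 7, 2, 2.
A cycle is odd iff its length is even; α has 2 even-length cycles, so sgn(α) = (−1)^2 and α is even.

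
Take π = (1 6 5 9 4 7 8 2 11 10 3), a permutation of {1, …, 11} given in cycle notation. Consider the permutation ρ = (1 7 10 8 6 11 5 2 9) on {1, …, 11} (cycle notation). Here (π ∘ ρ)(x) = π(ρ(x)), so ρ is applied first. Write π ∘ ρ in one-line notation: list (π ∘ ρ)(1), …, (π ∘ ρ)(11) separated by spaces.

Chase each element through ρ then π: 1 → 7 → 8; 2 → 9 → 4; 3 → 3 → 1; 4 → 4 → 7; 5 → 2 → 11; 6 → 11 → 10; 7 → 10 → 3; 8 → 6 → 5; 9 → 1 → 6; 10 → 8 → 2; 11 → 5 → 9.
So π ∘ ρ in one-line form is 8 4 1 7 11 10 3 5 6 2 9.

8 4 1 7 11 10 3 5 6 2 9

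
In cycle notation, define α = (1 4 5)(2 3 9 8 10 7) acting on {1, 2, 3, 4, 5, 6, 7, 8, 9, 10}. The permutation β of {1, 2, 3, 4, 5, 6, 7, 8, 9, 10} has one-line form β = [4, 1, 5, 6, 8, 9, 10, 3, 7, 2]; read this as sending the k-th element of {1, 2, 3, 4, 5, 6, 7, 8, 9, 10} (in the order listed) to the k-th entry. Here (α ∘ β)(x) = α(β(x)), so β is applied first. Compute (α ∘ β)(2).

4

β(2) = 1, then α(1) = 4; composing gives (α ∘ β)(2) = 4.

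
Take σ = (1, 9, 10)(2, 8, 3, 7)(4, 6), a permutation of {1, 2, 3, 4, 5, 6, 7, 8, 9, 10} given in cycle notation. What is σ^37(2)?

8

2 lies in the 4-cycle (2, 8, 3, 7).
Since the cycle has length 4, σ^37 acts on it the same as σ^1 (37 mod 4 = 1).
Stepping 1 place around the cycle: 2 → 8.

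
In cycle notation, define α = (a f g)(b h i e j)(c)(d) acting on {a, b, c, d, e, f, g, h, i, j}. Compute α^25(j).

j

j lies in the 5-cycle (b h i e j).
On a 5-cycle, α^5 is the identity, so α^25 = α^0 there (25 ≡ 0 mod 5).
So α^25(j) = j.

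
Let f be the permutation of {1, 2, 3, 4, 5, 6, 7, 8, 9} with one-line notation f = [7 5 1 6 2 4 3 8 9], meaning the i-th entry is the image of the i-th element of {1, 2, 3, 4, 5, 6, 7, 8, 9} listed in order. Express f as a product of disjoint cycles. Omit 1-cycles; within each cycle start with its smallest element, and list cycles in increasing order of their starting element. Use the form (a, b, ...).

From 1: 1 → 7 → 3 → 1, closing the cycle (1, 7, 3).
Repeating from the next unused element and collecting all non-trivial cycles gives (1, 7, 3)(2, 5)(4, 6).

(1, 7, 3)(2, 5)(4, 6)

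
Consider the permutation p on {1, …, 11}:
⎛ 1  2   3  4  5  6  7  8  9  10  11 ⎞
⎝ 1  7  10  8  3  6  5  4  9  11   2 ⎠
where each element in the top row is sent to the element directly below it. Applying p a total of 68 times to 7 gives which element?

Tracing 7 → 5 → … returns to 7 after 6 steps, so 7 lies in a 6-cycle (2, 7, 5, 3, 10, 11).
Powers repeat with period 6 on this cycle, and 68 mod 6 = 2, so p^68(7) = p^2(7).
Stepping 2 places around the cycle: 7 → 5 → 3.

3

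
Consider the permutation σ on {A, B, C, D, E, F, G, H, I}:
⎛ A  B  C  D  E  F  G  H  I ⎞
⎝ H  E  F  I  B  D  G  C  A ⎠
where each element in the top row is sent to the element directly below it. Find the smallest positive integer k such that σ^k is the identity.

6

Writing σ as disjoint cycles, the cycle lengths are 6, 2, 1.
The order of σ is the least common multiple of its cycle lengths: lcm(6, 2) = 6.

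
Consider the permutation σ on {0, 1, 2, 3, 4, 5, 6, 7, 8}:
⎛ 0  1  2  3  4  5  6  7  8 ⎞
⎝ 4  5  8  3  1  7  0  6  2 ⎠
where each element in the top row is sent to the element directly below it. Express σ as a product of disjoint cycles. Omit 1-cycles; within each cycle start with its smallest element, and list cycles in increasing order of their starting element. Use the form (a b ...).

(0 4 1 5 7 6)(2 8)

From 0: 0 → 4 → 1 → 5 → 7 → 6 → 0, closing the cycle (0 4 1 5 7 6).
Continuing from each remaining unvisited element yields (0 4 1 5 7 6)(2 8).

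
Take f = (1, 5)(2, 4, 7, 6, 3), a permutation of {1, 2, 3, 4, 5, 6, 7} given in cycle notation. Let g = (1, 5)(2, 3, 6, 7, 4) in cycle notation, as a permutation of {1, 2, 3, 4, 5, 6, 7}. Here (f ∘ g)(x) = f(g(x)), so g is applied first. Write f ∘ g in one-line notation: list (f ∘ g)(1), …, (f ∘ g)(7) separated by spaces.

For each element, apply g then f: 1 → 5 → 1; 2 → 3 → 2; 3 → 6 → 3; 4 → 2 → 4; 5 → 1 → 5; 6 → 7 → 6; 7 → 4 → 7.
So f ∘ g in one-line form is 1 2 3 4 5 6 7.

1 2 3 4 5 6 7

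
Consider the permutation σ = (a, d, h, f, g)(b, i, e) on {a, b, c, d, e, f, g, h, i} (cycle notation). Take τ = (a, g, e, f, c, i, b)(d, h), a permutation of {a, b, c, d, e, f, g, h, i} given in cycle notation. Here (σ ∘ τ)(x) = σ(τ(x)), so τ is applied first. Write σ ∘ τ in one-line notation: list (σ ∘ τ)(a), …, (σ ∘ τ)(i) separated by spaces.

Chase each element through τ then σ: a → g → a; b → a → d; c → i → e; d → h → f; e → f → g; f → c → c; g → e → b; h → d → h; i → b → i.
Collecting the images, σ ∘ τ = [a d e f g c b h i].

a d e f g c b h i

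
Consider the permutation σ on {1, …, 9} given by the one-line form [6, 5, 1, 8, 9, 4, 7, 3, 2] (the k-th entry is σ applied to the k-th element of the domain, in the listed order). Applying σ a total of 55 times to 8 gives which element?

8

Tracing 8 → 3 → … returns to 8 after 5 steps, so 8 lies in a 5-cycle (1 6 4 8 3).
On a 5-cycle, σ^5 is the identity, so σ^55 = σ^0 there (55 ≡ 0 mod 5).
So σ^55(8) = 8.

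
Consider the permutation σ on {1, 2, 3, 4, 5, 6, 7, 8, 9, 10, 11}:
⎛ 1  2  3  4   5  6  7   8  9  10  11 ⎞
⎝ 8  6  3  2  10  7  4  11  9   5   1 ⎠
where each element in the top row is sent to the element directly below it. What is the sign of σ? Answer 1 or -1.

1

In disjoint-cycle form the cycle lengths are 4, 3, 2, 1, 1.
A cycle is odd iff its length is even; σ has 2 even-length cycles, so sgn(σ) = (−1)^2 and σ is even.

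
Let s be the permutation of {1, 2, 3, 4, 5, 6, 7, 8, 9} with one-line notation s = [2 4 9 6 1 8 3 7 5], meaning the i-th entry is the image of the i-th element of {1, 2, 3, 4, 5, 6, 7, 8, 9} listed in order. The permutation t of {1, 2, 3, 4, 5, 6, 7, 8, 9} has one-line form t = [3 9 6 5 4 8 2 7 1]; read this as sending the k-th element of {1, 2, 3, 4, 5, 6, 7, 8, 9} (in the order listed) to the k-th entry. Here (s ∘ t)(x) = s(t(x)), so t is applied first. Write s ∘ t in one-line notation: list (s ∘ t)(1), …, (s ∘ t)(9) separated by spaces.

9 5 8 1 6 7 4 3 2

For each element, apply t then s: 1 → 3 → 9; 2 → 9 → 5; 3 → 6 → 8; 4 → 5 → 1; 5 → 4 → 6; 6 → 8 → 7; 7 → 2 → 4; 8 → 7 → 3; 9 → 1 → 2.
Collecting the images, s ∘ t = [9 5 8 1 6 7 4 3 2].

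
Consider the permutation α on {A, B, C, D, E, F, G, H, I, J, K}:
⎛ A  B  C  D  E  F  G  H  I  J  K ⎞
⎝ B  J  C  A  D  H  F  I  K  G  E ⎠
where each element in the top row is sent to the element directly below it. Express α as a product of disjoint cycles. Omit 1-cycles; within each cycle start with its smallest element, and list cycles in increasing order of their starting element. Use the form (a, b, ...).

Start at A and follow images: A → B → J → G → F → H → I → K → E → D → A, giving the cycle (A, B, J, G, F, H, I, K, E, D).
Repeating from the next unused element and collecting all non-trivial cycles gives (A, B, J, G, F, H, I, K, E, D).

(A, B, J, G, F, H, I, K, E, D)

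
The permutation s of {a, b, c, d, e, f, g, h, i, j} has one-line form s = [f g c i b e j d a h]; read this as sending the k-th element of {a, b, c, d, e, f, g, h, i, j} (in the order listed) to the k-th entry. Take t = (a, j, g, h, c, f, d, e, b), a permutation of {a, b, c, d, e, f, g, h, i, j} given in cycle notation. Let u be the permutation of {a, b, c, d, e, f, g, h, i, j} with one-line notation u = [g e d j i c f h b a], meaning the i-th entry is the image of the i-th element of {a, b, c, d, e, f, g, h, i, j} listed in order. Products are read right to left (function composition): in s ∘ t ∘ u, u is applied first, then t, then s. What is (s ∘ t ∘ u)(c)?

b

(s ∘ t ∘ u)(c) = s(t(u(c))). u(c) = d, then t(d) = e, then s(e) = b, so the result is b.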